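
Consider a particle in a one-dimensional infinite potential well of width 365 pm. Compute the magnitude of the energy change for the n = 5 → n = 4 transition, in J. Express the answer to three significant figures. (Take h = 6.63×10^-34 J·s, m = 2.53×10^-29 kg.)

E_1 = h²/(8mL²) = 1.630×10^-20 J.
|ΔE| = |5² − 4²|·E_1 = 9·1.630×10^-20 J = 1.47×10^-19 J.

|ΔE| = 1.47×10^-19 J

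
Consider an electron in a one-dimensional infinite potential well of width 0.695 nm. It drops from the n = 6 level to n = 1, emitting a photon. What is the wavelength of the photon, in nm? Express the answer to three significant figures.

E_1 = h²/(8m_eL²) = 1.247×10^-19 J, so ΔE = (6² − 1²)E_1 = 4.365×10^-18 J.
λ = hc/ΔE = (6.626×10^-34·2.998×10^8)/4.365×10^-18 = 4.55×10^-8 m = 45.5 nm.

λ = 45.5 nm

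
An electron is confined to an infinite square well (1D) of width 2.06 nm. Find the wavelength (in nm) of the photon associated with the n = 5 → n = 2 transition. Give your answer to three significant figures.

λ = 666 nm

E_1 = h²/(8m_eL²) = 1.420×10^-20 J, so ΔE = (5² − 2²)E_1 = 2.982×10^-19 J.
λ = hc/ΔE = (6.626×10^-34·2.998×10^8)/2.982×10^-19 = 6.66×10^-7 m = 666 nm.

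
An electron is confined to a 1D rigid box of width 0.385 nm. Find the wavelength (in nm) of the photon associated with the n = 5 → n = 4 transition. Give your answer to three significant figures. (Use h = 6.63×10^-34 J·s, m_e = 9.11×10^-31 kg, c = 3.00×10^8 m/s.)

E_1 = h²/(8m_eL²) = 4.069×10^-19 J, so ΔE = (5² − 4²)E_1 = 3.662×10^-18 J.
λ = hc/ΔE = (6.63×10^-34·3.00×10^8)/3.662×10^-18 = 5.43×10^-8 m = 54.3 nm.

λ = 54.3 nm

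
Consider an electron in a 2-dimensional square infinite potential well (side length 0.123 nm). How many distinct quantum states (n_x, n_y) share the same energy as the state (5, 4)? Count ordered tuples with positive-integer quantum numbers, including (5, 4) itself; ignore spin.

degeneracy = 2

The level has n_x² + n_y² = 41. The ordered positive-integer solutions are (4, 5), (5, 4).
That gives 2 states.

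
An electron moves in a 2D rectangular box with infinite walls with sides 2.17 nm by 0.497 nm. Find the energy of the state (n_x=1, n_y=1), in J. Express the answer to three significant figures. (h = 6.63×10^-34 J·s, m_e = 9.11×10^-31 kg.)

For a 2D rectangular well E = (h²/8m_e)·Σ n_i²/L_i² = (6.63×10^-34)²/(8·9.11×10^-31) · [1²/(2.17 nm)² + 1²/(0.497 nm)²].
Evaluating gives E = 2.57×10^-19 J.

E = 2.57×10^-19 J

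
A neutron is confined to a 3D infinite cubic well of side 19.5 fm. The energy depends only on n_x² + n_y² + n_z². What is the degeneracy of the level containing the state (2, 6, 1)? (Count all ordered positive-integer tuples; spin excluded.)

The level has n_x² + n_y² + n_z² = 41. The ordered positive-integer solutions are (1, 2, 6), (1, 6, 2), (2, 1, 6), (2, 6, 1), (3, 4, 4), (4, 3, 4), (4, 4, 3), (6, 1, 2), (6, 2, 1).
That gives 9 states.

degeneracy = 9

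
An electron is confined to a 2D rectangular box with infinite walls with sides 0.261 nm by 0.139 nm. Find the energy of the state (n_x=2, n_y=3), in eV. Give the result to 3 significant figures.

For a 2D rectangular well E = (h²/8m_e)·Σ n_i²/L_i² = (6.626×10^-34)²/(8·9.109×10^-31) · [2²/(0.261 nm)² + 3²/(0.139 nm)²].
Evaluating gives E = 3.160×10^-17 J = 197 eV.

E = 197 eV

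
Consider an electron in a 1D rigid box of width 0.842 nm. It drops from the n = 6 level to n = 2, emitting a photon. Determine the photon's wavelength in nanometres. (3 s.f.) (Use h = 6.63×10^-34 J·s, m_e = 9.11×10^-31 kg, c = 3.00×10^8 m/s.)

E_1 = h²/(8m_eL²) = 8.507×10^-20 J, so ΔE = (6² − 2²)E_1 = 2.722×10^-18 J.
λ = hc/ΔE = (6.63×10^-34·3.00×10^8)/2.722×10^-18 = 7.31×10^-8 m = 73.1 nm.

λ = 73.1 nm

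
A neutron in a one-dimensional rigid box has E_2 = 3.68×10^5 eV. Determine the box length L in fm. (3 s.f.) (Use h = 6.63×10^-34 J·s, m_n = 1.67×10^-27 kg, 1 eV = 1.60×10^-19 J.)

From E_n = n²h²/(8m_nL²), L = n·h/√(8m_nE_n).
E_2 = 3.68×10^5 eV = 5.888×10^-14 J, so L = 2·6.63×10^-34/√(8·1.67×10^-27·5.888×10^-14) = 4.73×10^-14 m = 47.3 fm.

L = 47.3 fm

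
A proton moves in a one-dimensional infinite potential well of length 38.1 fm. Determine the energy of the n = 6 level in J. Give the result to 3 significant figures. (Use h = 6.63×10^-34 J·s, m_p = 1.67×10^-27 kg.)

E_6 = 8.16×10^-13 J

For an infinite well E_n = n²h²/(8m_pL²), so E_1 = h²/(8m_pL²) = (6.63×10^-34)²/(8·1.67×10^-27·(3.81×10^-14 m)²) = 2.267×10^-14 J.
Then E_6 = 6²·E_1 = 36·2.267×10^-14 J = 8.16×10^-13 J.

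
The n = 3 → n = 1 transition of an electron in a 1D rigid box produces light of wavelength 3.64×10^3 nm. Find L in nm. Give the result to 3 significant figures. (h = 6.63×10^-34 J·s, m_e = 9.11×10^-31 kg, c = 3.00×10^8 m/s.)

L = 2.97 nm

The photon carries ΔE = hc/λ = 6.63×10^-34·3.00×10^8/3.64×10^-6 m = 5.464×10^-20 J.
Since ΔE = (3² − 1²)E_1, E_1 = 6.830×10^-21 J, and L = h/√(8m_eE_1) = 2.97×10^-9 m = 2.97 nm.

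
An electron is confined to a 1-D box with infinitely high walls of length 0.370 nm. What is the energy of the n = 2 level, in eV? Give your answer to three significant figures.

For an infinite well E_n = n²h²/(8m_eL²), so E_1 = h²/(8m_eL²) = (6.626×10^-34)²/(8·9.109×10^-31·(3.70×10^-10 m)²) = 4.401×10^-19 J.
Then E_2 = 2²·E_1 = 4·4.401×10^-19 J = 1.760×10^-18 J.
Converting, E_2 = 1.760×10^-18 J / (1.602×10^-19 J/eV) = 11.0 eV.

E_2 = 11.0 eV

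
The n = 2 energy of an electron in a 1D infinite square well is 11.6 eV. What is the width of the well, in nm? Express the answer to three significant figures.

L = 0.360 nm

From E_n = n²h²/(8m_eL²), L = n·h/√(8m_eE_n).
E_2 = 11.6 eV = 1.858×10^-18 J, so L = 2·6.626×10^-34/√(8·9.109×10^-31·1.858×10^-18) = 3.60×10^-10 m = 0.360 nm.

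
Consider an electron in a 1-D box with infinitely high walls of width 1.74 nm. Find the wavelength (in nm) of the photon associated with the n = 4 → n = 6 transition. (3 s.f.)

E_1 = h²/(8m_eL²) = 1.990×10^-20 J, so ΔE = (6² − 4²)E_1 = 3.980×10^-19 J.
λ = hc/ΔE = (6.626×10^-34·2.998×10^8)/3.980×10^-19 = 4.99×10^-7 m = 499 nm.

λ = 499 nm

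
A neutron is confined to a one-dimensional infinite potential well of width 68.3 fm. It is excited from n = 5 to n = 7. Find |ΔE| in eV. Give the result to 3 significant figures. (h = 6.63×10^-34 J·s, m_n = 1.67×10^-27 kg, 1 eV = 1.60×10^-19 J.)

E_1 = h²/(8m_nL²) = 7.053×10^-15 J.
|ΔE| = |5² − 7²|·E_1 = 24·7.053×10^-15 J = 1.693×10^-13 J = 1.06×10^6 eV.

|ΔE| = 1.06×10^6 eV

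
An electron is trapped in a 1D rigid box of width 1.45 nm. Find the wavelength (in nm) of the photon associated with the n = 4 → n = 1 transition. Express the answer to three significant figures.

λ = 462 nm

E_1 = h²/(8m_eL²) = 2.866×10^-20 J, so ΔE = (4² − 1²)E_1 = 4.299×10^-19 J.
λ = hc/ΔE = (6.626×10^-34·2.998×10^8)/4.299×10^-19 = 4.62×10^-7 m = 462 nm.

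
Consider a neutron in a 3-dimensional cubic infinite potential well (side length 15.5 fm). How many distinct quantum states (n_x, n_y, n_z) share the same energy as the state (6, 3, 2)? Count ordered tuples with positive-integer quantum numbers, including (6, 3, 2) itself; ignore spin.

The level has n_x² + n_y² + n_z² = 49. The ordered positive-integer solutions are (2, 3, 6), (2, 6, 3), (3, 2, 6), (3, 6, 2), (6, 2, 3), (6, 3, 2).
That gives 6 states.

degeneracy = 6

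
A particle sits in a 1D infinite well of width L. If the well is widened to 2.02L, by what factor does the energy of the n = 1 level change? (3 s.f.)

E_n ∝ 1/L², so the energy scales by 1/2.02² = 0.245.

0.245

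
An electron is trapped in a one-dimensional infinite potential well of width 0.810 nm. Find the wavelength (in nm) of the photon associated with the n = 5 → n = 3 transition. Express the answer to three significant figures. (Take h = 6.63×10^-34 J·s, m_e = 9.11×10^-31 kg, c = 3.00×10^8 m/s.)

λ = 135 nm

E_1 = h²/(8m_eL²) = 9.193×10^-20 J, so ΔE = (5² − 3²)E_1 = 1.471×10^-18 J.
λ = hc/ΔE = (6.63×10^-34·3.00×10^8)/1.471×10^-18 = 1.35×10^-7 m = 135 nm.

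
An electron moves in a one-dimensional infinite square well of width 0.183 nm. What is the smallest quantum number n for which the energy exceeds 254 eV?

n = 5

E_1 = h²/(8m_eL²) = 1.799×10^-18 J = 11.23 eV.
Need n² > 254/11.23 = 22.62, i.e. n > 4.756.
The smallest integer satisfying this is n = 5.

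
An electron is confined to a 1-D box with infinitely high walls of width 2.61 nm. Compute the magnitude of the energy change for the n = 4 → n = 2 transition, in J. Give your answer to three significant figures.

|ΔE| = 1.06×10^-19 J

E_1 = h²/(8m_eL²) = 8.844×10^-21 J.
|ΔE| = |4² − 2²|·E_1 = 12·8.844×10^-21 J = 1.06×10^-19 J.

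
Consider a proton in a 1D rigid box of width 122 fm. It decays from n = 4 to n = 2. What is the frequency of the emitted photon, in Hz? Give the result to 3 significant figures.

f = 3.99×10^19 Hz

E_1 = h²/(8m_pL²) = 2.204×10^-15 J and ΔE = (4² − 2²)E_1 = 2.645×10^-14 J.
f = ΔE/h = 2.645×10^-14/6.626×10^-34 = 3.99×10^19 Hz.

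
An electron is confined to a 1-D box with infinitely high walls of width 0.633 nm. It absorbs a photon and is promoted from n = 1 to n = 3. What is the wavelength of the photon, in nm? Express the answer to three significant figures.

λ = 165 nm

E_1 = h²/(8m_eL²) = 1.504×10^-19 J, so ΔE = (3² − 1²)E_1 = 1.203×10^-18 J.
λ = hc/ΔE = (6.626×10^-34·2.998×10^8)/1.203×10^-18 = 1.65×10^-7 m = 165 nm.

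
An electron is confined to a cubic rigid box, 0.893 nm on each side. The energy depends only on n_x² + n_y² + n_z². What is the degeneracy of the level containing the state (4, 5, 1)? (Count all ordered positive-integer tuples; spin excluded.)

degeneracy = 6

The level has n_x² + n_y² + n_z² = 42. The ordered positive-integer solutions are (1, 4, 5), (1, 5, 4), (4, 1, 5), (4, 5, 1), (5, 1, 4), (5, 4, 1).
That gives 6 states.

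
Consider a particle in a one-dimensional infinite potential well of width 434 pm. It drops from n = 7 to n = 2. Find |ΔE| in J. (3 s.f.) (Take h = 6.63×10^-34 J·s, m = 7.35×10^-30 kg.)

E_1 = h²/(8mL²) = 3.969×10^-20 J.
|ΔE| = |7² − 2²|·E_1 = 45·3.969×10^-20 J = 1.79×10^-18 J.

|ΔE| = 1.79×10^-18 J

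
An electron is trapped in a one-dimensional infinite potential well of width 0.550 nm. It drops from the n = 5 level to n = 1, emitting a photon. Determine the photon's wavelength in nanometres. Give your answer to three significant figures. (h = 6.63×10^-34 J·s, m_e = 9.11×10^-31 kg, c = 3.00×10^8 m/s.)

E_1 = h²/(8m_eL²) = 1.994×10^-19 J, so ΔE = (5² − 1²)E_1 = 4.786×10^-18 J.
λ = hc/ΔE = (6.63×10^-34·3.00×10^8)/4.786×10^-18 = 4.16×10^-8 m = 41.6 nm.

λ = 41.6 nm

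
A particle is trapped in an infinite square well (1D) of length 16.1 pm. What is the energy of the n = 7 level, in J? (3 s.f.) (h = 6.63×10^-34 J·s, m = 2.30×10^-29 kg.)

E_7 = 4.52×10^-16 J

For an infinite well E_n = n²h²/(8mL²), so E_1 = h²/(8mL²) = (6.63×10^-34)²/(8·2.30×10^-29·(1.61×10^-11 m)²) = 9.216×10^-18 J.
Then E_7 = 7²·E_1 = 49·9.216×10^-18 J = 4.52×10^-16 J.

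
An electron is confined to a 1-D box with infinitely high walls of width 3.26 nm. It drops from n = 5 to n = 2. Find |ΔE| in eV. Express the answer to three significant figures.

E_1 = h²/(8m_eL²) = 5.669×10^-21 J.
|ΔE| = |5² − 2²|·E_1 = 21·5.669×10^-21 J = 1.190×10^-19 J = 0.743 eV.

|ΔE| = 0.743 eV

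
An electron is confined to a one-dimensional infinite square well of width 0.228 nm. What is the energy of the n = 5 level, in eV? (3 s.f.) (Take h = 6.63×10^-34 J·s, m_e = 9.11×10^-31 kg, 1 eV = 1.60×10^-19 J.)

E_5 = 181 eV

For an infinite well E_n = n²h²/(8m_eL²), so E_1 = h²/(8m_eL²) = (6.63×10^-34)²/(8·9.11×10^-31·(2.28×10^-10 m)²) = 1.160×10^-18 J.
Then E_5 = 5²·E_1 = 25·1.160×10^-18 J = 2.900×10^-17 J.
Converting, E_5 = 2.900×10^-17 J / (1.60×10^-19 J/eV) = 181 eV.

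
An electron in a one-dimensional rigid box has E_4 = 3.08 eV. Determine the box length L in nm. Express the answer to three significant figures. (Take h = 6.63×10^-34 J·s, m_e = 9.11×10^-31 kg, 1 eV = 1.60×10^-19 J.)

L = 1.40 nm

From E_n = n²h²/(8m_eL²), L = n·h/√(8m_eE_n).
E_4 = 3.08 eV = 4.928×10^-19 J, so L = 4·6.63×10^-34/√(8·9.11×10^-31·4.928×10^-19) = 1.40×10^-9 m = 1.40 nm.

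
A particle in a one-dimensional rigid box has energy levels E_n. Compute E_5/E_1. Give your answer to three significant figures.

E_n ∝ n², so E_5/E_1 = 5²/1² = 25/1 = 25.0.

25.0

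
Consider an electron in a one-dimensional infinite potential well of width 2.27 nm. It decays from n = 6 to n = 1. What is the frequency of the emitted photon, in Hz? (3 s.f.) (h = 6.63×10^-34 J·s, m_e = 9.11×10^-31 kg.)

E_1 = h²/(8m_eL²) = 1.170×10^-20 J and ΔE = (6² − 1²)E_1 = 4.095×10^-19 J.
f = ΔE/h = 4.095×10^-19/6.63×10^-34 = 6.18×10^14 Hz.

f = 6.18×10^14 Hz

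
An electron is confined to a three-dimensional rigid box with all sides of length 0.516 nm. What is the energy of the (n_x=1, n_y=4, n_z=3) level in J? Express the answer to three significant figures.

For a 3D rectangular well E = (h²/8m_e)·Σ n_i²/L_i² = (6.626×10^-34)²/(8·9.109×10^-31) · [1²/(0.516 nm)² + 4²/(0.516 nm)² + 3²/(0.516 nm)²].
Evaluating gives E = 5.88×10^-18 J.

E = 5.88×10^-18 J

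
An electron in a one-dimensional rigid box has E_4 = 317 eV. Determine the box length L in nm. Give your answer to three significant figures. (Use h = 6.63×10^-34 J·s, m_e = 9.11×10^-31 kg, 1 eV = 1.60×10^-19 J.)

From E_n = n²h²/(8m_eL²), L = n·h/√(8m_eE_n).
E_4 = 317 eV = 5.072×10^-17 J, so L = 4·6.63×10^-34/√(8·9.11×10^-31·5.072×10^-17) = 1.38×10^-10 m = 0.138 nm.

L = 0.138 nm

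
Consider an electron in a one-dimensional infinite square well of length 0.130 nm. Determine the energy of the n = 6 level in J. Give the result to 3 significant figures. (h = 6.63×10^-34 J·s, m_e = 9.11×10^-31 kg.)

For an infinite well E_n = n²h²/(8m_eL²), so E_1 = h²/(8m_eL²) = (6.63×10^-34)²/(8·9.11×10^-31·(1.30×10^-10 m)²) = 3.569×10^-18 J.
Then E_6 = 6²·E_1 = 36·3.569×10^-18 J = 1.28×10^-16 J.

E_6 = 1.28×10^-16 J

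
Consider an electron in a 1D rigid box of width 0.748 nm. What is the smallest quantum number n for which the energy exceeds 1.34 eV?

E_1 = h²/(8m_eL²) = 1.077×10^-19 J = 0.6723 eV.
Need n² > 1.34/0.6723 = 1.993, i.e. n > 1.412.
The smallest integer satisfying this is n = 2.

n = 2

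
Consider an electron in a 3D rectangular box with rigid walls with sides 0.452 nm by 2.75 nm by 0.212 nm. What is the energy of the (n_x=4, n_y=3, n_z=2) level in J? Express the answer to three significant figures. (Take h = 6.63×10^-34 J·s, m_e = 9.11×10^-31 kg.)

For a 3D rectangular well E = (h²/8m_e)·Σ n_i²/L_i² = (6.63×10^-34)²/(8·9.11×10^-31) · [4²/(0.452 nm)² + 3²/(2.75 nm)² + 2²/(0.212 nm)²].
Evaluating gives E = 1.02×10^-17 J.

E = 1.02×10^-17 J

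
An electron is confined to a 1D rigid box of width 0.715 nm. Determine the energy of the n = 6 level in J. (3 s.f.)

For an infinite well E_n = n²h²/(8m_eL²), so E_1 = h²/(8m_eL²) = (6.626×10^-34)²/(8·9.109×10^-31·(7.15×10^-10 m)²) = 1.179×10^-19 J.
Then E_6 = 6²·E_1 = 36·1.179×10^-19 J = 4.24×10^-18 J.

E_6 = 4.24×10^-18 J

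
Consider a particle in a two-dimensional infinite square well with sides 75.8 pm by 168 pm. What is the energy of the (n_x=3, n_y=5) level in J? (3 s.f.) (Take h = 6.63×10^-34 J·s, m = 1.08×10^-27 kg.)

For a 2D rectangular well E = (h²/8m)·Σ n_i²/L_i² = (6.63×10^-34)²/(8·1.08×10^-27) · [3²/(75.8 pm)² + 5²/(168 pm)²].
Evaluating gives E = 1.25×10^-19 J.

E = 1.25×10^-19 J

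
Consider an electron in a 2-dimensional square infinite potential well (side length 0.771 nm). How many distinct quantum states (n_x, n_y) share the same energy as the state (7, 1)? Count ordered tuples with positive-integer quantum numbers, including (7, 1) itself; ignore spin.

degeneracy = 3

The level has n_x² + n_y² = 50. The ordered positive-integer solutions are (1, 7), (5, 5), (7, 1).
That gives 3 states.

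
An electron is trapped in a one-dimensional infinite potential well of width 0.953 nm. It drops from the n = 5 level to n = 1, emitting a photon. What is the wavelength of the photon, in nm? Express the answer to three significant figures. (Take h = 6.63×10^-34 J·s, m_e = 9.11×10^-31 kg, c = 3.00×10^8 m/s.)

E_1 = h²/(8m_eL²) = 6.641×10^-20 J, so ΔE = (5² − 1²)E_1 = 1.594×10^-18 J.
λ = hc/ΔE = (6.63×10^-34·3.00×10^8)/1.594×10^-18 = 1.25×10^-7 m = 125 nm.

λ = 125 nm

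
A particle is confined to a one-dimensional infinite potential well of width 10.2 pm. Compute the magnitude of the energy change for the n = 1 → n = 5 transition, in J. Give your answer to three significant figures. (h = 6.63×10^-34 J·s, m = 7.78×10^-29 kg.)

E_1 = h²/(8mL²) = 6.788×10^-18 J.
|ΔE| = |1² − 5²|·E_1 = 24·6.788×10^-18 J = 1.63×10^-16 J.

|ΔE| = 1.63×10^-16 J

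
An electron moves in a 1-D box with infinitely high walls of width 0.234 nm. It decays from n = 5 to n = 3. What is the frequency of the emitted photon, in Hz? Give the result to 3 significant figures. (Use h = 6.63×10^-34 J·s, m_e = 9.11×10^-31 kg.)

f = 2.66×10^16 Hz

E_1 = h²/(8m_eL²) = 1.102×10^-18 J and ΔE = (5² − 3²)E_1 = 1.763×10^-17 J.
f = ΔE/h = 1.763×10^-17/6.63×10^-34 = 2.66×10^16 Hz.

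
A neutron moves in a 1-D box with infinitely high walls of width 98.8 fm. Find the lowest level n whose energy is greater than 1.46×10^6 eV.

n = 9

E_1 = h²/(8m_nL²) = 3.356×10^-15 J = 2.095×10^4 eV.
Need n² > 1.46×10^6/2.095×10^4 = 69.69, i.e. n > 8.348.
The smallest integer satisfying this is n = 9.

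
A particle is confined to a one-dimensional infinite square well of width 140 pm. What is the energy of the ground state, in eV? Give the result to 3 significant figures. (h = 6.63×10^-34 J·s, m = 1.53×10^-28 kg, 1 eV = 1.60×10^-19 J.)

For an infinite well E_n = n²h²/(8mL²), so E_1 = h²/(8mL²) = (6.63×10^-34)²/(8·1.53×10^-28·(1.40×10^-10 m)²) = 1.832×10^-20 J.
Converting, E_1 = 1.832×10^-20 J / (1.60×10^-19 J/eV) = 0.115 eV.

E_1 = 0.115 eV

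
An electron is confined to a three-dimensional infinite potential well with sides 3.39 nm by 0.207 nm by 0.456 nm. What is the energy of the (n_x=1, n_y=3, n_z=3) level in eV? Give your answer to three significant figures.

E = 95.3 eV

For a 3D rectangular well E = (h²/8m_e)·Σ n_i²/L_i² = (6.626×10^-34)²/(8·9.109×10^-31) · [1²/(3.39 nm)² + 3²/(0.207 nm)² + 3²/(0.456 nm)²].
Evaluating gives E = 1.527×10^-17 J = 95.3 eV.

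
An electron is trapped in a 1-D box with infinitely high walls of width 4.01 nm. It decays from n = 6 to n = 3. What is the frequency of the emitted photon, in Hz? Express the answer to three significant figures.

f = 1.53×10^14 Hz

E_1 = h²/(8m_eL²) = 3.747×10^-21 J and ΔE = (6² − 3²)E_1 = 1.012×10^-19 J.
f = ΔE/h = 1.012×10^-19/6.626×10^-34 = 1.53×10^14 Hz.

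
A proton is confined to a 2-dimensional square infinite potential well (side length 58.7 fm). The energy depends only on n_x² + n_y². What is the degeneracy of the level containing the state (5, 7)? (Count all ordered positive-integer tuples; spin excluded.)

degeneracy = 2

The level has n_x² + n_y² = 74. The ordered positive-integer solutions are (5, 7), (7, 5).
That gives 2 states.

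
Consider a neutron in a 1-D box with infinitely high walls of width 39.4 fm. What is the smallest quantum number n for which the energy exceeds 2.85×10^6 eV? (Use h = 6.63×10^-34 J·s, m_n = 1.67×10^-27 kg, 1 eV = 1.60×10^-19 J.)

n = 5

E_1 = h²/(8m_nL²) = 2.119×10^-14 J = 1.324×10^5 eV.
Need n² > 2.85×10^6/1.324×10^5 = 21.53, i.e. n > 4.640.
The smallest integer satisfying this is n = 5.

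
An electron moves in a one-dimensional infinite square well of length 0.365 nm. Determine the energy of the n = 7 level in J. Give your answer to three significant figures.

E_7 = 2.22×10^-17 J

For an infinite well E_n = n²h²/(8m_eL²), so E_1 = h²/(8m_eL²) = (6.626×10^-34)²/(8·9.109×10^-31·(3.65×10^-10 m)²) = 4.522×10^-19 J.
Then E_7 = 7²·E_1 = 49·4.522×10^-19 J = 2.22×10^-17 J.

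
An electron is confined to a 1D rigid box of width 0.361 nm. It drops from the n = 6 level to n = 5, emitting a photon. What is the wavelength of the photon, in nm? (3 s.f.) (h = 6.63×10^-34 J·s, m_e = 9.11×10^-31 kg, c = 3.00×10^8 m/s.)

E_1 = h²/(8m_eL²) = 4.628×10^-19 J, so ΔE = (6² − 5²)E_1 = 5.091×10^-18 J.
λ = hc/ΔE = (6.63×10^-34·3.00×10^8)/5.091×10^-18 = 3.91×10^-8 m = 39.1 nm.

λ = 39.1 nm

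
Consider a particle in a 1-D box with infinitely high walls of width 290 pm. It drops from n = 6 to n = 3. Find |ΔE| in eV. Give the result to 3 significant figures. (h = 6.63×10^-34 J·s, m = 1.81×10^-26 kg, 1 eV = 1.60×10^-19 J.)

E_1 = h²/(8mL²) = 3.610×10^-23 J.
|ΔE| = |6² − 3²|·E_1 = 27·3.610×10^-23 J = 9.747×10^-22 J = 0.00609 eV.

|ΔE| = 0.00609 eV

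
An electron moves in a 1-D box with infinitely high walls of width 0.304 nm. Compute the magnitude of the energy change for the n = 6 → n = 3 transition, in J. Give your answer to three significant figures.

|ΔE| = 1.76×10^-17 J

E_1 = h²/(8m_eL²) = 6.519×10^-19 J.
|ΔE| = |6² − 3²|·E_1 = 27·6.519×10^-19 J = 1.76×10^-17 J.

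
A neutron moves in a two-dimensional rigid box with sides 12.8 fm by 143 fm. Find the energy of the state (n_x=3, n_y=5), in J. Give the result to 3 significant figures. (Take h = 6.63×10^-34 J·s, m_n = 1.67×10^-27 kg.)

For a 2D rectangular well E = (h²/8m_n)·Σ n_i²/L_i² = (6.63×10^-34)²/(8·1.67×10^-27) · [3²/(12.8 fm)² + 5²/(143 fm)²].
Evaluating gives E = 1.85×10^-12 J.

E = 1.85×10^-12 J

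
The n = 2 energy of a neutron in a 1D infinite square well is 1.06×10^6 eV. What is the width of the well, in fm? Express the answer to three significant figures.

From E_n = n²h²/(8m_nL²), L = n·h/√(8m_nE_n).
E_2 = 1.06×10^6 eV = 1.698×10^-13 J, so L = 2·6.626×10^-34/√(8·1.675×10^-27·1.698×10^-13) = 2.78×10^-14 m = 27.8 fm.

L = 27.8 fm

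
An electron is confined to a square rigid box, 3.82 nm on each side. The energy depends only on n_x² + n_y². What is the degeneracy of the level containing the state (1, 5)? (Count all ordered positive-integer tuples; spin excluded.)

The level has n_x² + n_y² = 26. The ordered positive-integer solutions are (1, 5), (5, 1).
That gives 2 states.

degeneracy = 2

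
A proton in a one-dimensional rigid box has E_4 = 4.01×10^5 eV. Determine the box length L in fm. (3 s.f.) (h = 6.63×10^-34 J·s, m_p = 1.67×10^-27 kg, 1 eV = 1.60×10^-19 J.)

L = 90.6 fm

From E_n = n²h²/(8m_pL²), L = n·h/√(8m_pE_n).
E_4 = 4.01×10^5 eV = 6.416×10^-14 J, so L = 4·6.63×10^-34/√(8·1.67×10^-27·6.416×10^-14) = 9.06×10^-14 m = 90.6 fm.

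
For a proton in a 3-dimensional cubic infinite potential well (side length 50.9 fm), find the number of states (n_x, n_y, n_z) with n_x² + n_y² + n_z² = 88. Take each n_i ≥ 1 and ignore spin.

The level has n_x² + n_y² + n_z² = 88. The ordered positive-integer solutions are (4, 6, 6), (6, 4, 6), (6, 6, 4).
That gives 3 states.

degeneracy = 3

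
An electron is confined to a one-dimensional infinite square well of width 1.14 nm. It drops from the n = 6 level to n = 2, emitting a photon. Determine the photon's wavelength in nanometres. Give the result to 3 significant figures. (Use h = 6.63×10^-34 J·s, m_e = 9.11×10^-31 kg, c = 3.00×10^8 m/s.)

E_1 = h²/(8m_eL²) = 4.641×10^-20 J, so ΔE = (6² − 2²)E_1 = 1.485×10^-18 J.
λ = hc/ΔE = (6.63×10^-34·3.00×10^8)/1.485×10^-18 = 1.34×10^-7 m = 134 nm.

λ = 134 nm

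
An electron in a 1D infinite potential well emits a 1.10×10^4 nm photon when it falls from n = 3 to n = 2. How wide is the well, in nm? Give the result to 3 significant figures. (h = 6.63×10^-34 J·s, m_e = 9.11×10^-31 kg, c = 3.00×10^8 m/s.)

The photon carries ΔE = hc/λ = 6.63×10^-34·3.00×10^8/1.10×10^-5 m = 1.808×10^-20 J.
Since ΔE = (3² − 2²)E_1, E_1 = 3.616×10^-21 J, and L = h/√(8m_eE_1) = 4.08×10^-9 m = 4.08 nm.

L = 4.08 nm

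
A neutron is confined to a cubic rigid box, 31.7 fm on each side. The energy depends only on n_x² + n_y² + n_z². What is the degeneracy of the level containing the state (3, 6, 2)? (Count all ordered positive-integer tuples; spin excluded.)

degeneracy = 6

The level has n_x² + n_y² + n_z² = 49. The ordered positive-integer solutions are (2, 3, 6), (2, 6, 3), (3, 2, 6), (3, 6, 2), (6, 2, 3), (6, 3, 2).
That gives 6 states.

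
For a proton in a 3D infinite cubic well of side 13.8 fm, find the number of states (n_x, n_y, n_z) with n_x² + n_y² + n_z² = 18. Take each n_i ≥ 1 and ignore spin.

degeneracy = 3

The level has n_x² + n_y² + n_z² = 18. The ordered positive-integer solutions are (1, 1, 4), (1, 4, 1), (4, 1, 1).
That gives 3 states.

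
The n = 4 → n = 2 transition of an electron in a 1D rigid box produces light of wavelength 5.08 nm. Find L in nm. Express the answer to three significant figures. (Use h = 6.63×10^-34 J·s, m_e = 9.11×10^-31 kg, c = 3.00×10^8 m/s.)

L = 0.136 nm

The photon carries ΔE = hc/λ = 6.63×10^-34·3.00×10^8/5.08×10^-9 m = 3.915×10^-17 J.
Since ΔE = (4² − 2²)E_1, E_1 = 3.262×10^-18 J, and L = h/√(8m_eE_1) = 1.36×10^-10 m = 0.136 nm.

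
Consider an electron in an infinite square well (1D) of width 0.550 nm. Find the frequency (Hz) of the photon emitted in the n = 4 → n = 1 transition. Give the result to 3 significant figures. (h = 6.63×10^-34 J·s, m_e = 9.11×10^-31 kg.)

E_1 = h²/(8m_eL²) = 1.994×10^-19 J and ΔE = (4² − 1²)E_1 = 2.991×10^-18 J.
f = ΔE/h = 2.991×10^-18/6.63×10^-34 = 4.51×10^15 Hz.

f = 4.51×10^15 Hz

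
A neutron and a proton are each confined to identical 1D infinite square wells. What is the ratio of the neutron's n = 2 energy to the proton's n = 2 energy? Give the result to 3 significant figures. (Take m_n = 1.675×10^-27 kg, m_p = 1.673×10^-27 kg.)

E_n ∝ 1/m at fixed n and L, so the ratio is m_p/m_n = 1.673×10^-27/1.675×10^-27 = 0.999.

0.999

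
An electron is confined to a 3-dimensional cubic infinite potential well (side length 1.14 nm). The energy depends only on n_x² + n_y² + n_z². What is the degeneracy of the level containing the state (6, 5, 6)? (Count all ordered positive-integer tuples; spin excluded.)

degeneracy = 3

The level has n_x² + n_y² + n_z² = 97. The ordered positive-integer solutions are (5, 6, 6), (6, 5, 6), (6, 6, 5).
That gives 3 states.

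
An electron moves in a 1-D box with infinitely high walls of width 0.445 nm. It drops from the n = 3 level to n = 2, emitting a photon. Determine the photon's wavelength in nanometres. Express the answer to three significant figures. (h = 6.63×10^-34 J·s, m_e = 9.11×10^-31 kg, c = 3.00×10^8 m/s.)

λ = 131 nm

E_1 = h²/(8m_eL²) = 3.046×10^-19 J, so ΔE = (3² − 2²)E_1 = 1.523×10^-18 J.
λ = hc/ΔE = (6.63×10^-34·3.00×10^8)/1.523×10^-18 = 1.31×10^-7 m = 131 nm.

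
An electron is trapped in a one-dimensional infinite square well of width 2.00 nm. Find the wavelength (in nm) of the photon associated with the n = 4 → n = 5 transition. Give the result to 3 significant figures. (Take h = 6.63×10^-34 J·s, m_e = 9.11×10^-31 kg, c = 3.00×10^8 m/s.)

E_1 = h²/(8m_eL²) = 1.508×10^-20 J, so ΔE = (5² − 4²)E_1 = 1.357×10^-19 J.
λ = hc/ΔE = (6.63×10^-34·3.00×10^8)/1.357×10^-19 = 1.47×10^-6 m = 1.47×10^3 nm.

λ = 1.47×10^3 nm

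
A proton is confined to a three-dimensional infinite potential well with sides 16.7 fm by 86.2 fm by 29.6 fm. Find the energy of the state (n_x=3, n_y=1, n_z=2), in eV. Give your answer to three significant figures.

For a 3D rectangular well E = (h²/8m_p)·Σ n_i²/L_i² = (6.626×10^-34)²/(8·1.673×10^-27) · [3²/(16.7 fm)² + 1²/(86.2 fm)² + 2²/(29.6 fm)²].
Evaluating gives E = 1.213×10^-12 J = 7.57×10^6 eV.

E = 7.57×10^6 eV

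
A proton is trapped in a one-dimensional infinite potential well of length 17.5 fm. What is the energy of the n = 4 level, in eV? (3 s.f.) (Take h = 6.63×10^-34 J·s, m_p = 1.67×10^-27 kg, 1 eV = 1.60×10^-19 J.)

For an infinite well E_n = n²h²/(8m_pL²), so E_1 = h²/(8m_pL²) = (6.63×10^-34)²/(8·1.67×10^-27·(1.75×10^-14 m)²) = 1.074×10^-13 J.
Then E_4 = 4²·E_1 = 16·1.074×10^-13 J = 1.718×10^-12 J.
Converting, E_4 = 1.718×10^-12 J / (1.60×10^-19 J/eV) = 1.07×10^7 eV.

E_4 = 1.07×10^7 eV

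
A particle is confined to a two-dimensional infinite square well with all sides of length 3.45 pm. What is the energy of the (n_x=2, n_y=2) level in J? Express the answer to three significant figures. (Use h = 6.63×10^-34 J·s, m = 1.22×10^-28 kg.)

For a 2D rectangular well E = (h²/8m)·Σ n_i²/L_i² = (6.63×10^-34)²/(8·1.22×10^-28) · [2²/(3.45 pm)² + 2²/(3.45 pm)²].
Evaluating gives E = 3.03×10^-16 J.

E = 3.03×10^-16 J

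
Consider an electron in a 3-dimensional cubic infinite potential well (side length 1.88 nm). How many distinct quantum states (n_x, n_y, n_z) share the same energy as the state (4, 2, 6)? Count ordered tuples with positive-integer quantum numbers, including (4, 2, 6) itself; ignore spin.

The level has n_x² + n_y² + n_z² = 56. The ordered positive-integer solutions are (2, 4, 6), (2, 6, 4), (4, 2, 6), (4, 6, 2), (6, 2, 4), (6, 4, 2).
That gives 6 states.

degeneracy = 6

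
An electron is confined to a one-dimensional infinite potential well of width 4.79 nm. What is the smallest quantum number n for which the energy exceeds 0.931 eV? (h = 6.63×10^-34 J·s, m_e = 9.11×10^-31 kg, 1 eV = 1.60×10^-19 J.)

E_1 = h²/(8m_eL²) = 2.629×10^-21 J = 0.01643 eV.
Need n² > 0.931/0.01643 = 56.66, i.e. n > 7.527.
The smallest integer satisfying this is n = 8.

n = 8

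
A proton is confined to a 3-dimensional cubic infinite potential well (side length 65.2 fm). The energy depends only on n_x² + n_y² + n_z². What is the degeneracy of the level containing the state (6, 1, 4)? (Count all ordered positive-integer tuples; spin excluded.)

degeneracy = 6

The level has n_x² + n_y² + n_z² = 53. The ordered positive-integer solutions are (1, 4, 6), (1, 6, 4), (4, 1, 6), (4, 6, 1), (6, 1, 4), (6, 4, 1).
That gives 6 states.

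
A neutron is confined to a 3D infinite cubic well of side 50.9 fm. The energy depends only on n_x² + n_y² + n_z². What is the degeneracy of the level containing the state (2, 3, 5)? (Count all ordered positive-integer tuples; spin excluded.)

degeneracy = 9

The level has n_x² + n_y² + n_z² = 38. The ordered positive-integer solutions are (1, 1, 6), (1, 6, 1), (2, 3, 5), (2, 5, 3), (3, 2, 5), (3, 5, 2), (5, 2, 3), (5, 3, 2), (6, 1, 1).
That gives 9 states.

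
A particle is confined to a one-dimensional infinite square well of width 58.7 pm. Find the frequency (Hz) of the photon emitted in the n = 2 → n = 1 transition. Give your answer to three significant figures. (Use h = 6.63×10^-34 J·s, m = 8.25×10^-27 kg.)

E_1 = h²/(8mL²) = 1.933×10^-21 J and ΔE = (2² − 1²)E_1 = 5.799×10^-21 J.
f = ΔE/h = 5.799×10^-21/6.63×10^-34 = 8.75×10^12 Hz.

f = 8.75×10^12 Hz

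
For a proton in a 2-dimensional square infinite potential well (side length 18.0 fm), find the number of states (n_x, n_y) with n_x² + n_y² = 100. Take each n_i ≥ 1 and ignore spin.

The level has n_x² + n_y² = 100. The ordered positive-integer solutions are (6, 8), (8, 6).
That gives 2 states.

degeneracy = 2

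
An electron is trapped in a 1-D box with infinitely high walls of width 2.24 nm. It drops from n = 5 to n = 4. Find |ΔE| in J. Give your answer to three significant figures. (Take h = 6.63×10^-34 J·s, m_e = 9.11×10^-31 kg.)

|ΔE| = 1.08×10^-19 J

E_1 = h²/(8m_eL²) = 1.202×10^-20 J.
|ΔE| = |5² − 4²|·E_1 = 9·1.202×10^-20 J = 1.08×10^-19 J.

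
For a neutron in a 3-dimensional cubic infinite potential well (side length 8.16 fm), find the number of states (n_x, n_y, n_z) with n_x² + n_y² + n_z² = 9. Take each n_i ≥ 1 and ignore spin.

degeneracy = 3

The level has n_x² + n_y² + n_z² = 9. The ordered positive-integer solutions are (1, 2, 2), (2, 1, 2), (2, 2, 1).
That gives 3 states.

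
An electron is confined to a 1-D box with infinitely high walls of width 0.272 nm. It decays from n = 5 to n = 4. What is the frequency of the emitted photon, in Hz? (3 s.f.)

E_1 = h²/(8m_eL²) = 8.143×10^-19 J and ΔE = (5² − 4²)E_1 = 7.329×10^-18 J.
f = ΔE/h = 7.329×10^-18/6.626×10^-34 = 1.11×10^16 Hz.

f = 1.11×10^16 Hz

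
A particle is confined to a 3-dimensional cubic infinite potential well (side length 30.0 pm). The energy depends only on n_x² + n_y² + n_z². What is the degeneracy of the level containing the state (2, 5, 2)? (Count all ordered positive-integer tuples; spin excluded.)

The level has n_x² + n_y² + n_z² = 33. The ordered positive-integer solutions are (1, 4, 4), (2, 2, 5), (2, 5, 2), (4, 1, 4), (4, 4, 1), (5, 2, 2).
That gives 6 states.

degeneracy = 6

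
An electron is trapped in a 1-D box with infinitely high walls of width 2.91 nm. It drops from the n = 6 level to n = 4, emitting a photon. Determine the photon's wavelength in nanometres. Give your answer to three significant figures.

E_1 = h²/(8m_eL²) = 7.115×10^-21 J, so ΔE = (6² − 4²)E_1 = 1.423×10^-19 J.
λ = hc/ΔE = (6.626×10^-34·2.998×10^8)/1.423×10^-19 = 1.40×10^-6 m = 1.40×10^3 nm.

λ = 1.40×10^3 nm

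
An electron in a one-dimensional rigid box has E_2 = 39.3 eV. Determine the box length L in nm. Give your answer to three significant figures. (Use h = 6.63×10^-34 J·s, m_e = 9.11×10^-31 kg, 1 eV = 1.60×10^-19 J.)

L = 0.196 nm

From E_n = n²h²/(8m_eL²), L = n·h/√(8m_eE_n).
E_2 = 39.3 eV = 6.288×10^-18 J, so L = 2·6.63×10^-34/√(8·9.11×10^-31·6.288×10^-18) = 1.96×10^-10 m = 0.196 nm.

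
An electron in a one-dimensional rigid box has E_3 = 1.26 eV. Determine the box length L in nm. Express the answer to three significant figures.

From E_n = n²h²/(8m_eL²), L = n·h/√(8m_eE_n).
E_3 = 1.26 eV = 2.019×10^-19 J, so L = 3·6.626×10^-34/√(8·9.109×10^-31·2.019×10^-19) = 1.64×10^-9 m = 1.64 nm.

L = 1.64 nm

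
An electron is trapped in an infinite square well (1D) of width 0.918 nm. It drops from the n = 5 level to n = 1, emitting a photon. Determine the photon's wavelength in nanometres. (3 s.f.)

E_1 = h²/(8m_eL²) = 7.149×10^-20 J, so ΔE = (5² − 1²)E_1 = 1.716×10^-18 J.
λ = hc/ΔE = (6.626×10^-34·2.998×10^8)/1.716×10^-18 = 1.16×10^-7 m = 116 nm.

λ = 116 nm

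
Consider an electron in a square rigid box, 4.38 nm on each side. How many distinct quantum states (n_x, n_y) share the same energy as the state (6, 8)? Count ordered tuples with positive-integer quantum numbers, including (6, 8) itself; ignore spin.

degeneracy = 2

The level has n_x² + n_y² = 100. The ordered positive-integer solutions are (6, 8), (8, 6).
That gives 2 states.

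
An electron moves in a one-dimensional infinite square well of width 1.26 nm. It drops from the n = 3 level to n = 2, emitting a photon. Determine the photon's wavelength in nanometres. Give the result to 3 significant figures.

λ = 1.05×10^3 nm

E_1 = h²/(8m_eL²) = 3.795×10^-20 J, so ΔE = (3² − 2²)E_1 = 1.898×10^-19 J.
λ = hc/ΔE = (6.626×10^-34·2.998×10^8)/1.898×10^-19 = 1.05×10^-6 m = 1.05×10^3 nm.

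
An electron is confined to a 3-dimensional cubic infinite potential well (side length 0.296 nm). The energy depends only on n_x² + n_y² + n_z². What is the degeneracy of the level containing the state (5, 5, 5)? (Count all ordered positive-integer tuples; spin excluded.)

degeneracy = 7

The level has n_x² + n_y² + n_z² = 75. The ordered positive-integer solutions are (1, 5, 7), (1, 7, 5), (5, 1, 7), (5, 5, 5), (5, 7, 1), (7, 1, 5), (7, 5, 1).
That gives 7 states.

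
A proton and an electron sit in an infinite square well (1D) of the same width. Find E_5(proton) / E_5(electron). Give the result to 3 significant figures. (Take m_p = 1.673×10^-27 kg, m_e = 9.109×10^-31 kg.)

5.44×10^-4

E_n ∝ 1/m at fixed n and L, so the ratio is m_e/m_p = 9.109×10^-31/1.673×10^-27 = 5.44×10^-4.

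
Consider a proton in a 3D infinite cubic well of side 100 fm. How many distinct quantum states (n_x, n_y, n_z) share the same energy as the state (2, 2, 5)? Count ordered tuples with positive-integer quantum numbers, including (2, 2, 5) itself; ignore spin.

degeneracy = 6

The level has n_x² + n_y² + n_z² = 33. The ordered positive-integer solutions are (1, 4, 4), (2, 2, 5), (2, 5, 2), (4, 1, 4), (4, 4, 1), (5, 2, 2).
That gives 6 states.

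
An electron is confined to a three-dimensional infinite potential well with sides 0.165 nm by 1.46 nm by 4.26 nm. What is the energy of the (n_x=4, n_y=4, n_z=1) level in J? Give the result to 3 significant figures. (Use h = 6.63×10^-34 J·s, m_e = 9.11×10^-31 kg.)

E = 3.59×10^-17 J

For a 3D rectangular well E = (h²/8m_e)·Σ n_i²/L_i² = (6.63×10^-34)²/(8·9.11×10^-31) · [4²/(0.165 nm)² + 4²/(1.46 nm)² + 1²/(4.26 nm)²].
Evaluating gives E = 3.59×10^-17 J.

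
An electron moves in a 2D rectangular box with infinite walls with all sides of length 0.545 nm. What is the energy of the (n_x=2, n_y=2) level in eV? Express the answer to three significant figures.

E = 10.1 eV

For a 2D rectangular well E = (h²/8m_e)·Σ n_i²/L_i² = (6.626×10^-34)²/(8·9.109×10^-31) · [2²/(0.545 nm)² + 2²/(0.545 nm)²].
Evaluating gives E = 1.623×10^-18 J = 10.1 eV.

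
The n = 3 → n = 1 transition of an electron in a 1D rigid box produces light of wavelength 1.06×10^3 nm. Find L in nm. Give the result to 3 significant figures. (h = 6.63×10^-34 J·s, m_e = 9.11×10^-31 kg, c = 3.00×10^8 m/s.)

The photon carries ΔE = hc/λ = 6.63×10^-34·3.00×10^8/1.06×10^-6 m = 1.876×10^-19 J.
Since ΔE = (3² − 1²)E_1, E_1 = 2.345×10^-20 J, and L = h/√(8m_eE_1) = 1.60×10^-9 m = 1.60 nm.

L = 1.60 nm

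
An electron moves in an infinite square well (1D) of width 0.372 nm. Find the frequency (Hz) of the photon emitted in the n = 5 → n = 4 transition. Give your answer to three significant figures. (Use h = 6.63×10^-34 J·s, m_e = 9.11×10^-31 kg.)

f = 5.92×10^15 Hz

E_1 = h²/(8m_eL²) = 4.358×10^-19 J and ΔE = (5² − 4²)E_1 = 3.922×10^-18 J.
f = ΔE/h = 3.922×10^-18/6.63×10^-34 = 5.92×10^15 Hz.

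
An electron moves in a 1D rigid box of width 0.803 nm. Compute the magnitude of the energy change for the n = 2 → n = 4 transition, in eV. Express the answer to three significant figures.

|ΔE| = 7.00 eV

E_1 = h²/(8m_eL²) = 9.344×10^-20 J.
|ΔE| = |2² − 4²|·E_1 = 12·9.344×10^-20 J = 1.121×10^-18 J = 7.00 eV.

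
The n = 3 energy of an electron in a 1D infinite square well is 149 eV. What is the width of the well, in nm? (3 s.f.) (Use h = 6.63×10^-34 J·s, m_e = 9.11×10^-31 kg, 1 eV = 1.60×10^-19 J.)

L = 0.151 nm

From E_n = n²h²/(8m_eL²), L = n·h/√(8m_eE_n).
E_3 = 149 eV = 2.384×10^-17 J, so L = 3·6.63×10^-34/√(8·9.11×10^-31·2.384×10^-17) = 1.51×10^-10 m = 0.151 nm.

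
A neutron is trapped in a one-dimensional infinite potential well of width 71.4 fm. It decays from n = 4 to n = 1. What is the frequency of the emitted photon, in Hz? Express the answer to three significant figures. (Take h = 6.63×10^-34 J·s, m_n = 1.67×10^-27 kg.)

f = 1.46×10^20 Hz

E_1 = h²/(8m_nL²) = 6.454×10^-15 J and ΔE = (4² − 1²)E_1 = 9.681×10^-14 J.
f = ΔE/h = 9.681×10^-14/6.63×10^-34 = 1.46×10^20 Hz.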